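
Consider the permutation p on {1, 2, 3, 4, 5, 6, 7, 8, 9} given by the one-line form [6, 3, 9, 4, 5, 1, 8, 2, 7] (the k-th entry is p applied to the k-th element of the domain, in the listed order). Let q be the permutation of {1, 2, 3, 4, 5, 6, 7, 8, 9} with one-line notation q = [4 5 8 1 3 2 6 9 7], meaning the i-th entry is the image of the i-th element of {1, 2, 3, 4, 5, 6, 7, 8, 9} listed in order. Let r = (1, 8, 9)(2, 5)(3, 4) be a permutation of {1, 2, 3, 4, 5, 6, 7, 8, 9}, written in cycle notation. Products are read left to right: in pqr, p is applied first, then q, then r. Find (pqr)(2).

Apply the permutations in order: p(2) = 3, then q(3) = 8, then r(8) = 9. So (pqr)(2) = 9.

9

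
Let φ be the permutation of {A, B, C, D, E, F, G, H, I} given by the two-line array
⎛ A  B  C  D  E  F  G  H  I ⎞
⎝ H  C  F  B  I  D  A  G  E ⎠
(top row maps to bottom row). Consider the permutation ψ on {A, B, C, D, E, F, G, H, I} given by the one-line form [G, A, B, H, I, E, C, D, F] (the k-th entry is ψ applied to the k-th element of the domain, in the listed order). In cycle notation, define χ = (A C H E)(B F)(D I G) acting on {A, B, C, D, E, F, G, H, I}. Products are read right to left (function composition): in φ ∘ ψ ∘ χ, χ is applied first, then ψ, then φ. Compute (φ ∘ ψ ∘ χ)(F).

Apply the permutations in order: χ(F) = B, then ψ(B) = A, then φ(A) = H. So (φ ∘ ψ ∘ χ)(F) = H.

H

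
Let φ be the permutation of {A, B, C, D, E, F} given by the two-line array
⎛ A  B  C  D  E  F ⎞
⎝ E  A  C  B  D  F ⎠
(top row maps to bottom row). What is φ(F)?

The entry below F in the array is F, so φ(F) = F.

F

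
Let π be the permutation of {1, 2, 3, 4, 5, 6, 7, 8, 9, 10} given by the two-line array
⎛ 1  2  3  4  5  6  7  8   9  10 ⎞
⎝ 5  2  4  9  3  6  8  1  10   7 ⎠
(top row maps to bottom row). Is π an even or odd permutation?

In disjoint-cycle form the cycle lengths are 8, 1, 1.
A cycle is odd iff its length is even; π has 1 even-length cycle, so sgn(π) = (−1)^1 and π is odd.

odd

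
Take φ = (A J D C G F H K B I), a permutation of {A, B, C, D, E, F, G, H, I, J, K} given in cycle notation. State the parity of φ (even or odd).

odd

The cycle lengths are 10, 1.
A cycle is odd iff its length is even; φ has 1 even-length cycle, so sgn(φ) = (−1)^1 and φ is odd.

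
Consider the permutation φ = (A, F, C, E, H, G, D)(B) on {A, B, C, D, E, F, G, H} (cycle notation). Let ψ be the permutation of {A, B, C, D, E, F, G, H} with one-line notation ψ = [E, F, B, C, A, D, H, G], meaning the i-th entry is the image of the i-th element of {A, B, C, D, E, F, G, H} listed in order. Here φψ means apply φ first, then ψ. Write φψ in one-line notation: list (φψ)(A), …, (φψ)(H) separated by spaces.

D F A E G B C H

Chase each element through φ then ψ: A → F → D; B → B → F; C → E → A; D → A → E; E → H → G; F → C → B; G → D → C; H → G → H.
Collecting the images, φψ = [D F A E G B C H].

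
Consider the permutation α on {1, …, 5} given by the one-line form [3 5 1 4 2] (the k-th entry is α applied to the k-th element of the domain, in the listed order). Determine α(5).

5 is element number 5 of the domain, and entry number 5 of the one-line form is 2, so α(5) = 2.

2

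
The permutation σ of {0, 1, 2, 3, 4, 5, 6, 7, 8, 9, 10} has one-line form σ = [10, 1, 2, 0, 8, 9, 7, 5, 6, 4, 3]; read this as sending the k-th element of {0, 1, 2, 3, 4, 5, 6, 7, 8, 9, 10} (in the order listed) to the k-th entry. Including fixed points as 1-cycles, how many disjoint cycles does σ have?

4

The cycle decomposition is (0, 10, 3)(1)(2)(4, 8, 6, 7, 5, 9), which has 4 cycles (counting 1-cycles).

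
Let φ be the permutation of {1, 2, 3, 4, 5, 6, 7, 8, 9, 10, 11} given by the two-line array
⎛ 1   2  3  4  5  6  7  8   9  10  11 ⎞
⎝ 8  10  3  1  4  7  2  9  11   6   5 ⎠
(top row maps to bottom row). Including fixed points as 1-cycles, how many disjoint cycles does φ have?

The cycle decomposition is (1 8 9 11 5 4)(2 10 6 7)(3), which has 3 cycles (counting 1-cycles).

3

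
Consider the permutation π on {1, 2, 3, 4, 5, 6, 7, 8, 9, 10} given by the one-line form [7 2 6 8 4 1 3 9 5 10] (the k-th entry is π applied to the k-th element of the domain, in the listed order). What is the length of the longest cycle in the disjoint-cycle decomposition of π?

4

Decomposing into disjoint cycles gives (1, 7, 3, 6)(4, 8, 9, 5); the longest has length 4.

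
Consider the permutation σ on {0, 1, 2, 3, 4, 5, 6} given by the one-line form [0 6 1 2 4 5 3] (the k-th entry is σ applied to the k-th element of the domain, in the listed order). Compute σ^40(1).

1

Tracing 1 → 6 → … returns to 1 after 4 steps, so 1 lies in a 4-cycle (1 6 3 2).
On a 4-cycle, σ^4 is the identity, so σ^40 = σ^0 there (40 ≡ 0 mod 4).
So σ^40(1) = 1.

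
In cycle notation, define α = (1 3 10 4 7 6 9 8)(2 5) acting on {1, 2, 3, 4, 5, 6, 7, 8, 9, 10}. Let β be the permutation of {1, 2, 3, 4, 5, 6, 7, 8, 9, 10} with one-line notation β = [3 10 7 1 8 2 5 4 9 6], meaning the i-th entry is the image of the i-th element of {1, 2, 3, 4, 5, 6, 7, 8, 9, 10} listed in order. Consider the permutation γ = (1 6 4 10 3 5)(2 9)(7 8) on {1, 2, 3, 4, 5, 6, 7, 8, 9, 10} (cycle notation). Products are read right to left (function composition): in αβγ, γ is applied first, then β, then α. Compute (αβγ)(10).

Chase 10: γ(10) = 3; β(3) = 7; α(7) = 6. Hence (αβγ)(10) = 6.

6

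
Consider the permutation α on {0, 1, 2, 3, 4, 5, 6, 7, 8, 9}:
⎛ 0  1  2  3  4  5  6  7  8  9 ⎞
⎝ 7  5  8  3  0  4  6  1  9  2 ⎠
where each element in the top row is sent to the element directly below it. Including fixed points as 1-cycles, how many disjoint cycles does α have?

4

The cycle decomposition is (0 7 1 5 4)(2 8 9)(3)(6), which has 4 cycles (counting 1-cycles).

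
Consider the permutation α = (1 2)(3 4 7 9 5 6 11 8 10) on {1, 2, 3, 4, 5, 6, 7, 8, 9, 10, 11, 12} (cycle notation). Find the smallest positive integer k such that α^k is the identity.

18

The cycle type of α is (9, 2, 1).
Since disjoint cycles commute, ord(α) = lcm(9, 2) = 18.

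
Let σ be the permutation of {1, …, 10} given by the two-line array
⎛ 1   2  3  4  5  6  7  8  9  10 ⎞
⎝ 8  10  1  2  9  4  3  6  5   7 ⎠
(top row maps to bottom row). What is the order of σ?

8

Writing σ as disjoint cycles, the cycle lengths are 8, 2.
The order of σ is the least common multiple of its cycle lengths: lcm(8, 2) = 8.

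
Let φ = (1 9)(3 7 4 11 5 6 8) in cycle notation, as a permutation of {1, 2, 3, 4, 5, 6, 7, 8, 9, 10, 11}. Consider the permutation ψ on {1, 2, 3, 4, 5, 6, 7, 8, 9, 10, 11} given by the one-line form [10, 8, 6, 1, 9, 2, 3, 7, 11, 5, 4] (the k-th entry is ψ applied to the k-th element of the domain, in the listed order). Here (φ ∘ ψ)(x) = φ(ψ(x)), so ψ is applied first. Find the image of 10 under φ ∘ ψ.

First apply ψ: ψ(10) = 5, then φ(5) = 6. Thus (φ ∘ ψ)(10) = 6.

6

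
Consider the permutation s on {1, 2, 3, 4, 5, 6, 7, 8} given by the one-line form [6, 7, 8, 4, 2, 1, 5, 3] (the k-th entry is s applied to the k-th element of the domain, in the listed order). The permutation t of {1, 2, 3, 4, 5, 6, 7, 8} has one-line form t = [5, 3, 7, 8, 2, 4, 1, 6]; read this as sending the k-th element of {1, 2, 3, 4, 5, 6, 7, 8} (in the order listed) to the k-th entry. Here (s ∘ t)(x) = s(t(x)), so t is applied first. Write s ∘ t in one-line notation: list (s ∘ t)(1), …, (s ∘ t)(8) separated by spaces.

For each element, apply t then s: 1 → 5 → 2; 2 → 3 → 8; 3 → 7 → 5; 4 → 8 → 3; 5 → 2 → 7; 6 → 4 → 4; 7 → 1 → 6; 8 → 6 → 1.
Collecting the images, s ∘ t = [2 8 5 3 7 4 6 1].

2 8 5 3 7 4 6 1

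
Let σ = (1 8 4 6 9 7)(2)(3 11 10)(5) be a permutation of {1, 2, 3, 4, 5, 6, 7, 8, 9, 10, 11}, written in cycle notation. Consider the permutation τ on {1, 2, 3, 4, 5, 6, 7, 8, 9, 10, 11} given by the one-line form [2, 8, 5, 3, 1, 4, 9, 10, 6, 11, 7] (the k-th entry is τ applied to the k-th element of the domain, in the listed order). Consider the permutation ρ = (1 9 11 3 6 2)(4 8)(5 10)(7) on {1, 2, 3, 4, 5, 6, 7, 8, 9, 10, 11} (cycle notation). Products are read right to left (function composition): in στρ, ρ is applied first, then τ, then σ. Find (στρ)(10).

(στρ)(10) = σ(τ(ρ(10))). ρ(10) = 5, then τ(5) = 1, then σ(1) = 8, so the result is 8.

8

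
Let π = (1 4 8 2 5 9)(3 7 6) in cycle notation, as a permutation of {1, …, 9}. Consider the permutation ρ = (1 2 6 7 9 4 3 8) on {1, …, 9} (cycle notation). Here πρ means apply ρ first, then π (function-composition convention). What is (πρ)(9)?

8

(πρ)(9) = π(ρ(9)). ρ(9) = 4, then π(4) = 8. So (πρ)(9) = 8.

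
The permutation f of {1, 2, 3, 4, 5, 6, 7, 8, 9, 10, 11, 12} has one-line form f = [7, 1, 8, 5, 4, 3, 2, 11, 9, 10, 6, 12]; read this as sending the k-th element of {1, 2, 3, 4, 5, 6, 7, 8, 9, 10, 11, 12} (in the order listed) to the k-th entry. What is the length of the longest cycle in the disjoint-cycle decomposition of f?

Decomposing into disjoint cycles gives (1, 7, 2)(3, 8, 11, 6)(4, 5); the longest has length 4.

4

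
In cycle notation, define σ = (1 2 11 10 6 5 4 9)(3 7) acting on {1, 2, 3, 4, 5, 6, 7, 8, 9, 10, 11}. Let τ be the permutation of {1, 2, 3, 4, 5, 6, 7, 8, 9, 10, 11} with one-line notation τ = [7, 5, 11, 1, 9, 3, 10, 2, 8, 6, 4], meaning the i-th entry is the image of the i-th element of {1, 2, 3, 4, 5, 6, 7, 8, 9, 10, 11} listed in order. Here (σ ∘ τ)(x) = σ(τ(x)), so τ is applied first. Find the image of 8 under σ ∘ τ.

11

First apply τ: τ(8) = 2, then σ(2) = 11. Thus (σ ∘ τ)(8) = 11.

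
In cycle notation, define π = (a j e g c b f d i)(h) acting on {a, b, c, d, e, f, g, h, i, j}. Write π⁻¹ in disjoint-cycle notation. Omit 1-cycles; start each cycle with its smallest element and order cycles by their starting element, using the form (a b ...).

The inverse reverses each cycle.
After reversing and putting each cycle's least element first, π⁻¹ = (a i d f b c g e j).

(a i d f b c g e j)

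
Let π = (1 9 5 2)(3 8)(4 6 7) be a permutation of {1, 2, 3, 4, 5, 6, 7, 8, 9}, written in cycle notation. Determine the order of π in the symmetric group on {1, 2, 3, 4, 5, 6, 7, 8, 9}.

The disjoint cycles have lengths 4, 3, 2.
The order is lcm(4, 3, 2) = 12.

12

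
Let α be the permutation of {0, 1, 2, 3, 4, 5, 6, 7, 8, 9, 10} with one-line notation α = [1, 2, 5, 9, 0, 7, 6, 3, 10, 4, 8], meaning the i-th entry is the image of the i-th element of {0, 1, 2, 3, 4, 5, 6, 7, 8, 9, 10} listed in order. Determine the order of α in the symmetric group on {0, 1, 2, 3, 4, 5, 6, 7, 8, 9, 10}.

8

The disjoint-cycle form of α has cycle lengths 8, 2, 1.
Since disjoint cycles commute, ord(α) = lcm(8, 2) = 8.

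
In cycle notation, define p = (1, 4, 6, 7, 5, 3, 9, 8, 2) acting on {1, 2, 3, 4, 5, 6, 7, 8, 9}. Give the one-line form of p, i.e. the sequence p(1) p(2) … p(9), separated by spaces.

Each element maps to the next entry in its cycle (wrapping to the front): 1→4, 2→1, 3→9, 4→6, 5→3, 6→7, 7→5, 8→2, 9→8.
So the one-line form is 4 1 9 6 3 7 5 2 8.

4 1 9 6 3 7 5 2 8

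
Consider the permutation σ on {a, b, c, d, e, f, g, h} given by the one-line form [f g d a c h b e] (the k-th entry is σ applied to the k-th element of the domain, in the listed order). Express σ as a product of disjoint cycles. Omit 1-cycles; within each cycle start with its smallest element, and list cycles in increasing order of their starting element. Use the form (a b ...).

(a f h e c d)(b g)

Start at a and follow images: a → f → h → e → c → d → a, giving the cycle (a f h e c d).
Continuing from each remaining unvisited element yields (a f h e c d)(b g).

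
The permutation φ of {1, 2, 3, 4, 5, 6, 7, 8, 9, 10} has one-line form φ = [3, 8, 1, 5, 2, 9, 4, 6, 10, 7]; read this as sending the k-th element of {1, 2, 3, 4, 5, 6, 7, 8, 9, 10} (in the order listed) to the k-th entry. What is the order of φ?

Decomposing into disjoint cycles gives cycle lengths 8, 2.
The order of φ is the least common multiple of its cycle lengths: lcm(8, 2) = 8.

8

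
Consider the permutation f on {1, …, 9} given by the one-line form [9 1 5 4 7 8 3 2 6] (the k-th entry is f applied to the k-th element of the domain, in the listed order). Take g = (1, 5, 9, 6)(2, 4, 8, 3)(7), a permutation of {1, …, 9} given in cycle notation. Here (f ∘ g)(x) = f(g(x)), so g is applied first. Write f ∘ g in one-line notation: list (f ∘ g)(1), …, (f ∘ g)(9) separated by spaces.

Chase each element through g then f: 1 → 5 → 7; 2 → 4 → 4; 3 → 2 → 1; 4 → 8 → 2; 5 → 9 → 6; 6 → 1 → 9; 7 → 7 → 3; 8 → 3 → 5; 9 → 6 → 8.
Collecting the images, f ∘ g = [7 4 1 2 6 9 3 5 8].

7 4 1 2 6 9 3 5 8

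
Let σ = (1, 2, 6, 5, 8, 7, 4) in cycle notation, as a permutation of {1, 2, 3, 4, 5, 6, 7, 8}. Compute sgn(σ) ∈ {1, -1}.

1

The cycle lengths are 7, 1.
A cycle of length ℓ contributes ℓ−1 transpositions, so σ is a product of 6 transpositions — even.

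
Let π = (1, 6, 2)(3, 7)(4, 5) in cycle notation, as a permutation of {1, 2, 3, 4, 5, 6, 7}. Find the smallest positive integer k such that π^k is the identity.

6

The disjoint cycles have lengths 3, 2, 2.
The order of π is the least common multiple of its cycle lengths: lcm(3, 2, 2) = 6.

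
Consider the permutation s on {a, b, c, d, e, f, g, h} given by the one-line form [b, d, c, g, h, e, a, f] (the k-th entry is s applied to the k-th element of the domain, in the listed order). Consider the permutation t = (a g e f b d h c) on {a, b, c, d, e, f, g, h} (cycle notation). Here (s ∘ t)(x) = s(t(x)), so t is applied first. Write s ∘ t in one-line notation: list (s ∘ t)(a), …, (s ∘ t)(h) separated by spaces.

For each element, apply t then s: a → g → a; b → d → g; c → a → b; d → h → f; e → f → e; f → b → d; g → e → h; h → c → c.
So s ∘ t in one-line form is a g b f e d h c.

a g b f e d h c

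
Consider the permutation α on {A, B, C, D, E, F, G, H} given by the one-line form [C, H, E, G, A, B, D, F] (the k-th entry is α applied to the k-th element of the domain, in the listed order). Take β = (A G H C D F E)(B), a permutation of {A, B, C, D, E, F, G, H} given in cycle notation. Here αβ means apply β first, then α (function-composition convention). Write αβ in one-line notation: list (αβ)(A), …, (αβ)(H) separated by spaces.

(αβ)(x) = α(β(x)). Computing each image: α(β(A)) = α(G) = D, α(β(B)) = α(B) = H, α(β(C)) = α(D) = G, α(β(D)) = α(F) = B, α(β(E)) = α(A) = C, α(β(F)) = α(E) = A, α(β(G)) = α(H) = F, α(β(H)) = α(C) = E.
Hence αβ = [D H G B C A F E].

D H G B C A F E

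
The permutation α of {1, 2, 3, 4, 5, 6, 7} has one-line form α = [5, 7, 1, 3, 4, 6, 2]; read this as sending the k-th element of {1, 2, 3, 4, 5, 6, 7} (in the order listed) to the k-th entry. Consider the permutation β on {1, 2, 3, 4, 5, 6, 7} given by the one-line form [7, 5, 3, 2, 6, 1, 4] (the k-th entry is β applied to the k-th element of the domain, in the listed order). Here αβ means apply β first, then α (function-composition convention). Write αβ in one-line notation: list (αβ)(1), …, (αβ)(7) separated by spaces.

(αβ)(x) = α(β(x)). Computing each image: α(β(1)) = α(7) = 2, α(β(2)) = α(5) = 4, α(β(3)) = α(3) = 1, α(β(4)) = α(2) = 7, α(β(5)) = α(6) = 6, α(β(6)) = α(1) = 5, α(β(7)) = α(4) = 3.
Hence αβ = [2 4 1 7 6 5 3].

2 4 1 7 6 5 3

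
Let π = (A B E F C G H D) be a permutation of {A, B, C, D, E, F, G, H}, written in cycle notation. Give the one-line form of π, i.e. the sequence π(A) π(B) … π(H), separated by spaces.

B E G A F C H D

Image by image: A↦B, B↦E, C↦G, D↦A, E↦F, F↦C, G↦H, H↦D.
So the one-line form is B E G A F C H D.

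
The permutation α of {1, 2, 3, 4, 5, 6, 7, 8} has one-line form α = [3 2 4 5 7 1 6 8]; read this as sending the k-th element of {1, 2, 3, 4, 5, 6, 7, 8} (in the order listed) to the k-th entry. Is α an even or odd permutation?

In disjoint-cycle form the cycle lengths are 6, 1, 1.
A cycle is odd iff its length is even; α has 1 even-length cycle, so sgn(α) = (−1)^1 and α is odd.

odd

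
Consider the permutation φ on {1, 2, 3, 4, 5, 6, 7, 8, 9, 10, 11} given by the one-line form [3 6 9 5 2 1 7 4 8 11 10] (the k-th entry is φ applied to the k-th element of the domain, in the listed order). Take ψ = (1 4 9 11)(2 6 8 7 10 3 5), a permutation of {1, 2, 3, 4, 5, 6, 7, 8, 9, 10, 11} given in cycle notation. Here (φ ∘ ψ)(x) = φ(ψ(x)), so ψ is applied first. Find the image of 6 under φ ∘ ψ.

4

ψ(6) = 8, then φ(8) = 4; composing gives (φ ∘ ψ)(6) = 4.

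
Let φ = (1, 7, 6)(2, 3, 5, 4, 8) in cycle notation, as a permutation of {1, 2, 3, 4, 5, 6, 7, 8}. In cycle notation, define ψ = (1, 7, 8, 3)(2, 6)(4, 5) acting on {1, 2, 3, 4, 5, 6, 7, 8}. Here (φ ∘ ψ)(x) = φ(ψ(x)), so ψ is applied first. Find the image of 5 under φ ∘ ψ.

8

ψ(5) = 4, then φ(4) = 8; composing gives (φ ∘ ψ)(5) = 8.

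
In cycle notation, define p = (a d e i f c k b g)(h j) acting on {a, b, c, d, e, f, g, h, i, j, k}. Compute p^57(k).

k lies in the 9-cycle (a d e i f c k b g).
Powers repeat with period 9 on this cycle, and 57 mod 9 = 3, so p^57(k) = p^3(k).
Stepping 3 places around the cycle: k → b → g → a.

a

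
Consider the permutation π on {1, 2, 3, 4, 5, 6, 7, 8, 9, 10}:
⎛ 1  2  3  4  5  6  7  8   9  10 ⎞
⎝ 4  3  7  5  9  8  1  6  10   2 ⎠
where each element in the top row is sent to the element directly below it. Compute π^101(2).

5

Tracing 2 → 3 → … returns to 2 after 8 steps, so 2 lies in an 8-cycle (1 4 5 9 10 2 3 7).
Powers repeat with period 8 on this cycle, and 101 mod 8 = 5, so π^101(2) = π^5(2).
Advancing 5 steps from 2: 2 → 3 → 7 → 1 → 4 → 5.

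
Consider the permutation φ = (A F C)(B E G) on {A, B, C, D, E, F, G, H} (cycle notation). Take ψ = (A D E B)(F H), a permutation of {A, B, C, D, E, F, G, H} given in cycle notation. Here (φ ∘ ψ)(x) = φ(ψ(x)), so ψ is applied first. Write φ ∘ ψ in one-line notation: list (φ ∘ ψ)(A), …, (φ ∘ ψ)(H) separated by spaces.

(φ ∘ ψ)(x) = φ(ψ(x)). Computing each image: φ(ψ(A)) = φ(D) = D, φ(ψ(B)) = φ(A) = F, φ(ψ(C)) = φ(C) = A, φ(ψ(D)) = φ(E) = G, φ(ψ(E)) = φ(B) = E, φ(ψ(F)) = φ(H) = H, φ(ψ(G)) = φ(G) = B, φ(ψ(H)) = φ(F) = C.
Hence φ ∘ ψ = [D F A G E H B C].

D F A G E H B C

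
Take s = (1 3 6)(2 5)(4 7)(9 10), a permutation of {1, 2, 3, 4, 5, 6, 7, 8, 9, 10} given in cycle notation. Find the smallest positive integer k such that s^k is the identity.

6

The disjoint cycles have lengths 3, 2, 2, 2, 1.
Since disjoint cycles commute, ord(s) = lcm(3, 2, 2, 2) = 6.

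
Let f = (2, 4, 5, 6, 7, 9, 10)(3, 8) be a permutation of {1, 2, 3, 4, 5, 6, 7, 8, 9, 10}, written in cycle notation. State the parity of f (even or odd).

odd

The cycle lengths are 7, 2, 1.
A cycle of length ℓ contributes ℓ−1 transpositions, so f is a product of 6 + 1 = 7 transpositions — odd.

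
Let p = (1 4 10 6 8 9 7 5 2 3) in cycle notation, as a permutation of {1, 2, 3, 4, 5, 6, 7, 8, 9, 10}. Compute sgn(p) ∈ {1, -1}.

The cycle lengths are 10.
A cycle of length ℓ contributes ℓ−1 transpositions, so p is a product of 9 transpositions — odd.

-1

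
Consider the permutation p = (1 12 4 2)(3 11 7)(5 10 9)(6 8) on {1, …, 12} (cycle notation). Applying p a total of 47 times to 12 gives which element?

12 lies in the 4-cycle (1 12 4 2).
Powers repeat with period 4 on this cycle, and 47 mod 4 = 3, so p^47(12) = p^3(12).
Stepping 3 places around the cycle: 12 → 4 → 2 → 1.

1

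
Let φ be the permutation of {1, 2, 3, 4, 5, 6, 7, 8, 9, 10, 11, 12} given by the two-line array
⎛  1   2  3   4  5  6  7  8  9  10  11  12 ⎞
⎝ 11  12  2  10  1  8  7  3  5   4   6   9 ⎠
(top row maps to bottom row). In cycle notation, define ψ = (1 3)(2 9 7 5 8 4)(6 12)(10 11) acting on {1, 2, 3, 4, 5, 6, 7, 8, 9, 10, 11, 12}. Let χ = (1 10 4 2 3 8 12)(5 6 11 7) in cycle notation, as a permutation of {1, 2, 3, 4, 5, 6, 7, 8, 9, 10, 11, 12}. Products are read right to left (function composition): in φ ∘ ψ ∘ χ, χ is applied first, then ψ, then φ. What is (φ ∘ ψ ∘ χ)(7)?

3

(φ ∘ ψ ∘ χ)(7) = φ(ψ(χ(7))). χ(7) = 5, then ψ(5) = 8, then φ(8) = 3, so the result is 3.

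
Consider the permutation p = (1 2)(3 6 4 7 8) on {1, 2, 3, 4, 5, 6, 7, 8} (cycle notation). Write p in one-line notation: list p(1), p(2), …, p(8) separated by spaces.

Image by image: 1↦2, 2↦1, 3↦6, 4↦7, 5↦5, 6↦4, 7↦8, 8↦3.
So the one-line form is 2 1 6 7 5 4 8 3.

2 1 6 7 5 4 8 3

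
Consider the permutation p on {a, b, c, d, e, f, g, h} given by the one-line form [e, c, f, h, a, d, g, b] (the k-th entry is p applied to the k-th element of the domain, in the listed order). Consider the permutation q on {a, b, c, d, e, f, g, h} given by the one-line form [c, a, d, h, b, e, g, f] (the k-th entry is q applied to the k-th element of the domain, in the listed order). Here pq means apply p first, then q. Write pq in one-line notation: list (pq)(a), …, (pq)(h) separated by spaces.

Chase each element through p then q: a → e → b; b → c → d; c → f → e; d → h → f; e → a → c; f → d → h; g → g → g; h → b → a.
Collecting the images, pq = [b d e f c h g a].

b d e f c h g a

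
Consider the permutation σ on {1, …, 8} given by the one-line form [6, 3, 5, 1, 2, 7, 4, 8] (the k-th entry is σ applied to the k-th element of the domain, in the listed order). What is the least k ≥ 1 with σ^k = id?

The disjoint-cycle form of σ has cycle lengths 4, 3, 1.
The order of σ is the least common multiple of its cycle lengths: lcm(4, 3) = 12.

12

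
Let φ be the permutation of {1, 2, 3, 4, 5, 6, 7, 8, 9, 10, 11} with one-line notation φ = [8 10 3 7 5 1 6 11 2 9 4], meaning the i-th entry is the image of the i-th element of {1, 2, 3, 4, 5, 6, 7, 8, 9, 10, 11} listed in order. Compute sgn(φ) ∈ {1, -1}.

-1

In disjoint-cycle form the cycle lengths are 6, 3, 1, 1.
A cycle is odd iff its length is even; φ has 1 even-length cycle, so sgn(φ) = (−1)^1 and φ is odd.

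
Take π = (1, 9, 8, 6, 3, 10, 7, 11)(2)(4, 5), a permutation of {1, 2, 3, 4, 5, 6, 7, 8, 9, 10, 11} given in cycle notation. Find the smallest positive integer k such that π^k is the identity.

8

The cycle type of π is (8, 2, 1).
Since disjoint cycles commute, ord(π) = lcm(8, 2) = 8.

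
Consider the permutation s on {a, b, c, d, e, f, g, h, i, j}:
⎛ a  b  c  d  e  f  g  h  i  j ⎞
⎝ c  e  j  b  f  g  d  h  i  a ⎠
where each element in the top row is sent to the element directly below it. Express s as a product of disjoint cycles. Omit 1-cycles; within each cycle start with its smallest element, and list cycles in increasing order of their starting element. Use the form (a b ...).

From a: a → c → j → a, closing the cycle (a c j).
Continuing from each remaining unvisited element yields (a c j)(b e f g d).

(a c j)(b e f g d)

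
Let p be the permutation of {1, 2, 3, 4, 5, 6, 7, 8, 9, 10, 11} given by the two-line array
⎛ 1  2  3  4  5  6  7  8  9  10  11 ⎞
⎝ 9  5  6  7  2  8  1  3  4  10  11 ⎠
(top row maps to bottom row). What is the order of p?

The disjoint-cycle form of p has cycle lengths 4, 3, 2, 1, 1.
Since disjoint cycles commute, ord(p) = lcm(4, 3, 2) = 12.

12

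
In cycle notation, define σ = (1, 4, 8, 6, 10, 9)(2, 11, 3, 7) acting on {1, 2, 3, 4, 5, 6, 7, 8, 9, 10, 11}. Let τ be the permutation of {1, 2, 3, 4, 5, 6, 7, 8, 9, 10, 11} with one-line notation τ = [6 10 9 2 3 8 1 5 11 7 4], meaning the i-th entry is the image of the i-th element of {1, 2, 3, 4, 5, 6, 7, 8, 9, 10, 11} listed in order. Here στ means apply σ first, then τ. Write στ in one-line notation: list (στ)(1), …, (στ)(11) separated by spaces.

2 4 1 5 3 7 10 8 6 11 9

Chase each element through σ then τ: 1 → 4 → 2; 2 → 11 → 4; 3 → 7 → 1; 4 → 8 → 5; 5 → 5 → 3; 6 → 10 → 7; 7 → 2 → 10; 8 → 6 → 8; 9 → 1 → 6; 10 → 9 → 11; 11 → 3 → 9.
Collecting the images, στ = [2 4 1 5 3 7 10 8 6 11 9].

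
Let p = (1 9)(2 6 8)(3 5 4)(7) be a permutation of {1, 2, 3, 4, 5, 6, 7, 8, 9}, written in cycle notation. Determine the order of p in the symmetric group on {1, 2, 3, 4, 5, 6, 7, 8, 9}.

6

The cycle type of p is (3, 3, 2, 1).
The order is lcm(3, 3, 2) = 6.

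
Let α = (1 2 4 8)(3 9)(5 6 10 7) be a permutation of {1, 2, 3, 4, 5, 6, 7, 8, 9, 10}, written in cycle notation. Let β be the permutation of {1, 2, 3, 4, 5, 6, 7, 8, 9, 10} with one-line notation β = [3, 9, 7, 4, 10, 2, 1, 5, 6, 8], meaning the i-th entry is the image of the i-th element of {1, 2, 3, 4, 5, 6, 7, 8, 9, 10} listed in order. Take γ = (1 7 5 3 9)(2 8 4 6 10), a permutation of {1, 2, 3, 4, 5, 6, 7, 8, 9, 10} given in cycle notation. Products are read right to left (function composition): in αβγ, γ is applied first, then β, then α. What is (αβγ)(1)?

Chase 1: γ(1) = 7; β(7) = 1; α(1) = 2. Hence (αβγ)(1) = 2.

2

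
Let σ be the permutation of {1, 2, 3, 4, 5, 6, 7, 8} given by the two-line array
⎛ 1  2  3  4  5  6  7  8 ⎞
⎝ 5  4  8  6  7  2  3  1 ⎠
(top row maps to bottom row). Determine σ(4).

The entry below 4 in the array is 6, so σ(4) = 6.

6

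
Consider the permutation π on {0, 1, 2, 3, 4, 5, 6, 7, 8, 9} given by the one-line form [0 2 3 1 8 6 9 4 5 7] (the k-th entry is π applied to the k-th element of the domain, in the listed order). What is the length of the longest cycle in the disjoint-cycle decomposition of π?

Decomposing into disjoint cycles gives (1, 2, 3)(4, 8, 5, 6, 9, 7); the longest has length 6.

6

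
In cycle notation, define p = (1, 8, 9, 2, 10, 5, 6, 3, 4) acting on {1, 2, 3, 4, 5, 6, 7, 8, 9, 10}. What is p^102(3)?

3 lies in the 9-cycle (1, 8, 9, 2, 10, 5, 6, 3, 4).
On a 9-cycle, p^9 is the identity, so p^102 = p^3 there (102 ≡ 3 mod 9).
Stepping 3 places around the cycle: 3 → 4 → 1 → 8.

8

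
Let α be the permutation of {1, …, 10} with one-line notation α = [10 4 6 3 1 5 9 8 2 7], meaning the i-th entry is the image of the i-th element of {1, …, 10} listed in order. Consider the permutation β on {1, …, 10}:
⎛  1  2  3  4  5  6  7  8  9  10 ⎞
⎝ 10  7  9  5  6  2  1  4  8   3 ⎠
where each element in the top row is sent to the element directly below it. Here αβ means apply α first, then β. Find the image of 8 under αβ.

First apply α: α(8) = 8, then β(8) = 4. Thus (αβ)(8) = 4.

4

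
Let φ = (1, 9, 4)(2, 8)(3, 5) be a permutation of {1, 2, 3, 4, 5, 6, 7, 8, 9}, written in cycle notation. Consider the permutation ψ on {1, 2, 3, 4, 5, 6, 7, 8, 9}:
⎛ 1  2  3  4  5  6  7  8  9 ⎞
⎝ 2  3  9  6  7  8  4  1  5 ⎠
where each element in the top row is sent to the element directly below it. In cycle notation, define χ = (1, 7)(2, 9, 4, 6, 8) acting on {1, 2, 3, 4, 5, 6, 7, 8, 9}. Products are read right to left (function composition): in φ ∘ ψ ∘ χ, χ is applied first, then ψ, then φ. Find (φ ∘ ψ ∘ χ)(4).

2

(φ ∘ ψ ∘ χ)(4) = φ(ψ(χ(4))). χ(4) = 6, then ψ(6) = 8, then φ(8) = 2, so the result is 2.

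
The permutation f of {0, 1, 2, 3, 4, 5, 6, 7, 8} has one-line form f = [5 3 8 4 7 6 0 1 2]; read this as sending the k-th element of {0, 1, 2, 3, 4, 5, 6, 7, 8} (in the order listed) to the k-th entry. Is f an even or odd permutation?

even

In disjoint-cycle form the cycle lengths are 4, 3, 2.
A cycle of length ℓ contributes ℓ−1 transpositions, so f is a product of 3 + 2 + 1 = 6 transpositions — even.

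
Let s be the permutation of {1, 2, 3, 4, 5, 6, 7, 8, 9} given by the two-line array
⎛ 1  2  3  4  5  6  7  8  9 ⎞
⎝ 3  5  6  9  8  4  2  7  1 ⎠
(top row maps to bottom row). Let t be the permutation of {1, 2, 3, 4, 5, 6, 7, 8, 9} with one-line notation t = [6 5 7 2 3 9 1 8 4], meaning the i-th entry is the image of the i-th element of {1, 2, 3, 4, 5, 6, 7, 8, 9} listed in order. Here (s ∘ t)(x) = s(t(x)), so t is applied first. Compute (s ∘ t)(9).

9

t(9) = 4, then s(4) = 9; composing gives (s ∘ t)(9) = 9.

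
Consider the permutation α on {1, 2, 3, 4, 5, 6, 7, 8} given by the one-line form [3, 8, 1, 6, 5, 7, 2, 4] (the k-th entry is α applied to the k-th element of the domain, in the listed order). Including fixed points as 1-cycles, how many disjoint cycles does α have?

The cycle decomposition is (1, 3)(2, 8, 4, 6, 7)(5), which has 3 cycles (counting 1-cycles).

3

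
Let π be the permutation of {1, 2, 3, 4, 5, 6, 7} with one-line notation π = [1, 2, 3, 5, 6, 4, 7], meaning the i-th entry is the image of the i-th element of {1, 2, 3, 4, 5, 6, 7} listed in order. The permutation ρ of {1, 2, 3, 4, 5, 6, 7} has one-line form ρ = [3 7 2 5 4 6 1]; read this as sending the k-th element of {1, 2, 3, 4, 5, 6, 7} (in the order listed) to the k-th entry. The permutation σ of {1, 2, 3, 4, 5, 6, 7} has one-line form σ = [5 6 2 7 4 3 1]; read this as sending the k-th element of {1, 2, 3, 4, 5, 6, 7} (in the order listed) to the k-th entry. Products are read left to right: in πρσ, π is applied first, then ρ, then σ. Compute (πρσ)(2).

1

Apply the permutations in order: π(2) = 2, then ρ(2) = 7, then σ(7) = 1. So (πρσ)(2) = 1.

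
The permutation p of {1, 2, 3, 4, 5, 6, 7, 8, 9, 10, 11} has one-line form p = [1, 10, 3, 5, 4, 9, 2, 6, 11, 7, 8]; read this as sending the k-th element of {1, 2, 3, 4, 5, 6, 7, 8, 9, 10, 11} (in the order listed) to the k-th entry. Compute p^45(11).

8

Tracing 11 → 8 → … returns to 11 after 4 steps, so 11 lies in a 4-cycle (6, 9, 11, 8).
On a 4-cycle, p^4 is the identity, so p^45 = p^1 there (45 ≡ 1 mod 4).
Advancing 1 step from 11: 11 → 8.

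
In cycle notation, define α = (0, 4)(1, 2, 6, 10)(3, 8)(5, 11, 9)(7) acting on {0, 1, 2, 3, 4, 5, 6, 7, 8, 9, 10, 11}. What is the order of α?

The cycle type of α is (4, 3, 2, 2, 1).
The order of α is the least common multiple of its cycle lengths: lcm(4, 3, 2, 2) = 12.

12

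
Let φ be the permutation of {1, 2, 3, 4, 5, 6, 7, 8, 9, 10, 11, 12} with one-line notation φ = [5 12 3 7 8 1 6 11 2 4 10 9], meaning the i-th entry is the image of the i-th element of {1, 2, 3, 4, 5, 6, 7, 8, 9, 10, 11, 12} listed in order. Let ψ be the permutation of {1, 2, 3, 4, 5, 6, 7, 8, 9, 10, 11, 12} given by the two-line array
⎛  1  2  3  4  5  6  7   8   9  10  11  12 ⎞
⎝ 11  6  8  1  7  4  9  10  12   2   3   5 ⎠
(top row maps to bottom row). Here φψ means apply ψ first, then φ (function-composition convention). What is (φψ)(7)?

(φψ)(7) = φ(ψ(7)). ψ(7) = 9, then φ(9) = 2. So (φψ)(7) = 2.

2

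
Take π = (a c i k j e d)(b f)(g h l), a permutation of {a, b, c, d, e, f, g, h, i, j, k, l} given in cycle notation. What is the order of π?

42

The disjoint cycles have lengths 7, 3, 2.
Since disjoint cycles commute, ord(π) = lcm(7, 3, 2) = 42.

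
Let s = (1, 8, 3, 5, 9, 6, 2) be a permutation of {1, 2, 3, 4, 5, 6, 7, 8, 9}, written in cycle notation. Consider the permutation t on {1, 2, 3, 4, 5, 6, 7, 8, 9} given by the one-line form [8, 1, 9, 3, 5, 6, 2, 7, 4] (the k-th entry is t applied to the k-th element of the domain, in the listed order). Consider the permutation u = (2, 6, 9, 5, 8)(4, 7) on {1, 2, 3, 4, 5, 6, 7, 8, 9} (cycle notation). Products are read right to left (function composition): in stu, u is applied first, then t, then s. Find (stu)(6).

Apply the permutations in order: u(6) = 9, then t(9) = 4, then s(4) = 4. So (stu)(6) = 4.

4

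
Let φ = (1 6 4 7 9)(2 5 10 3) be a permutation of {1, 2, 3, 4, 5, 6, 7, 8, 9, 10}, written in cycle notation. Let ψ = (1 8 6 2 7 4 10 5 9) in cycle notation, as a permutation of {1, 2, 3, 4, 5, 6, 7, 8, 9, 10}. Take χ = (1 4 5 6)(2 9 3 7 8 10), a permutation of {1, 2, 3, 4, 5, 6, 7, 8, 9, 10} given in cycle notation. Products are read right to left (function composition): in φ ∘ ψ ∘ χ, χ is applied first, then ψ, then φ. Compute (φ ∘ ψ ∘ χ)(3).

Chase 3: χ(3) = 7; ψ(7) = 4; φ(4) = 7. Hence (φ ∘ ψ ∘ χ)(3) = 7.

7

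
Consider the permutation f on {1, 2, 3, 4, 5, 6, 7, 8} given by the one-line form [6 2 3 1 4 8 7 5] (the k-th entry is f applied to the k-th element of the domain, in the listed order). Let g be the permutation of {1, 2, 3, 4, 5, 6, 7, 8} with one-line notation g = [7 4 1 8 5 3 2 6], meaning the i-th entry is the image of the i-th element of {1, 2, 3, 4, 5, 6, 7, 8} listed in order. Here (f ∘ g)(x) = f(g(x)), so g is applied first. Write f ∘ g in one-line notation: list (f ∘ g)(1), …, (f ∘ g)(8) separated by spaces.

7 1 6 5 4 3 2 8

For each element, apply g then f: 1 → 7 → 7; 2 → 4 → 1; 3 → 1 → 6; 4 → 8 → 5; 5 → 5 → 4; 6 → 3 → 3; 7 → 2 → 2; 8 → 6 → 8.
So f ∘ g in one-line form is 7 1 6 5 4 3 2 8.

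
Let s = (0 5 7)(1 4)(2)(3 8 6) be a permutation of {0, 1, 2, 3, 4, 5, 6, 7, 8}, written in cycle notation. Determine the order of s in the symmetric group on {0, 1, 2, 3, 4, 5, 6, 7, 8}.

6

The cycle type of s is (3, 3, 2, 1).
The order of s is the least common multiple of its cycle lengths: lcm(3, 3, 2) = 6.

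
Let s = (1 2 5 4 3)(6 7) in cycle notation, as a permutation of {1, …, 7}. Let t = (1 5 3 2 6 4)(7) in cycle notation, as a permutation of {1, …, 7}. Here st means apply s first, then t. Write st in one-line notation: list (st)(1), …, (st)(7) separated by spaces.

(st)(x) = t(s(x)). Computing each image: t(s(1)) = t(2) = 6, t(s(2)) = t(5) = 3, t(s(3)) = t(1) = 5, t(s(4)) = t(3) = 2, t(s(5)) = t(4) = 1, t(s(6)) = t(7) = 7, t(s(7)) = t(6) = 4.
Hence st = [6 3 5 2 1 7 4].

6 3 5 2 1 7 4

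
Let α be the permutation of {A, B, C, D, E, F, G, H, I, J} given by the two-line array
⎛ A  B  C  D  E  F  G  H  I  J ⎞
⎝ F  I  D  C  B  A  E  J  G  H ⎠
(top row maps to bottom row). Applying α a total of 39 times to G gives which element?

Tracing G → E → … returns to G after 4 steps, so G lies in a 4-cycle (B, I, G, E).
Since the cycle has length 4, α^39 acts on it the same as α^3 (39 mod 4 = 3).
Stepping 3 places around the cycle: G → E → B → I.

I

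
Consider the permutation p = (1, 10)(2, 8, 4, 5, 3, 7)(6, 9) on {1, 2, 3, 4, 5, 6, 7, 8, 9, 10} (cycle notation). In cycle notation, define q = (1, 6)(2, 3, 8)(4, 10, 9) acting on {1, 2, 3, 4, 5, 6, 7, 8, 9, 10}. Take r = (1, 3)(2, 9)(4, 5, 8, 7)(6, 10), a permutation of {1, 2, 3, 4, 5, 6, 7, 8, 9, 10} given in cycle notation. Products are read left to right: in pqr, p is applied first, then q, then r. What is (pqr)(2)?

Apply the permutations in order: p(2) = 8, then q(8) = 2, then r(2) = 9. So (pqr)(2) = 9.

9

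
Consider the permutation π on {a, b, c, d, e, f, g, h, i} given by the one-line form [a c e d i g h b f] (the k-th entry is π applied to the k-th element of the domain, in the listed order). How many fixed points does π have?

2

The fixed points (elements with π(x) = x) are {a, d}, so there are 2.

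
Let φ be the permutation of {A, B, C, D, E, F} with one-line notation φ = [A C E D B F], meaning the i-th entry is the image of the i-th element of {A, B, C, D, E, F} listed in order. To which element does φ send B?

B is element number 2 of the domain, and entry number 2 of the one-line form is C, so φ(B) = C.

C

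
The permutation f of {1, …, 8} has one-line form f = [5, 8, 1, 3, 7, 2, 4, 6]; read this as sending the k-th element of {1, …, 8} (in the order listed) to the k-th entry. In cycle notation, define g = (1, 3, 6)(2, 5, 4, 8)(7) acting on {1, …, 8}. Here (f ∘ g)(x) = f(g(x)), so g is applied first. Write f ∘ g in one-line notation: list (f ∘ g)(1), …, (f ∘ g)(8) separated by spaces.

1 7 2 6 3 5 4 8

Chase each element through g then f: 1 → 3 → 1; 2 → 5 → 7; 3 → 6 → 2; 4 → 8 → 6; 5 → 4 → 3; 6 → 1 → 5; 7 → 7 → 4; 8 → 2 → 8.
Collecting the images, f ∘ g = [1 7 2 6 3 5 4 8].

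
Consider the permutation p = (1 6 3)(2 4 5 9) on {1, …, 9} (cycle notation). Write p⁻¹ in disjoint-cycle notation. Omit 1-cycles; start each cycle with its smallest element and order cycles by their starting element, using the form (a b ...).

(1 3 6)(2 9 5 4)

Inverting a permutation written in cycle notation just reverses the order within every cycle.
Reversing each cycle of p and rotating so the smallest element leads gives (1 3 6)(2 9 5 4).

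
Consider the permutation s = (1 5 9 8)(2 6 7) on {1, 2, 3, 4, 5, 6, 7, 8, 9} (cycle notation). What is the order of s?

The disjoint cycles have lengths 4, 3, 1, 1.
The order is lcm(4, 3) = 12.

12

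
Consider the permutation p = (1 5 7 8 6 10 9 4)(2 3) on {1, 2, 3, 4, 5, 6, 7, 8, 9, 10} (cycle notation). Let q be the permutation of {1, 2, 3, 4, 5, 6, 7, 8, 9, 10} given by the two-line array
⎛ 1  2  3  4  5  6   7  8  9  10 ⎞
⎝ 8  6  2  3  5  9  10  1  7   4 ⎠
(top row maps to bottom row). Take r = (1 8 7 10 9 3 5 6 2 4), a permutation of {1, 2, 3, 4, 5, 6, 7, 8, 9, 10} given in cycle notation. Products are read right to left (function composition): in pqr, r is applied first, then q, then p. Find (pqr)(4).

6

Apply the permutations in order: r(4) = 1, then q(1) = 8, then p(8) = 6. So (pqr)(4) = 6.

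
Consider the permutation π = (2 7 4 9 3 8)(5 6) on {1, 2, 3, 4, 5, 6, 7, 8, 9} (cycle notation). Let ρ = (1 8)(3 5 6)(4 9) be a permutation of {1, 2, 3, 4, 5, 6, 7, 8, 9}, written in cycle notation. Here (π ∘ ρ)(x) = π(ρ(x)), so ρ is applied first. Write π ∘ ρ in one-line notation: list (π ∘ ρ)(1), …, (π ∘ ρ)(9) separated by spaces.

2 7 6 3 5 8 4 1 9

For each element, apply ρ then π: 1 → 8 → 2; 2 → 2 → 7; 3 → 5 → 6; 4 → 9 → 3; 5 → 6 → 5; 6 → 3 → 8; 7 → 7 → 4; 8 → 1 → 1; 9 → 4 → 9.
So π ∘ ρ in one-line form is 2 7 6 3 5 8 4 1 9.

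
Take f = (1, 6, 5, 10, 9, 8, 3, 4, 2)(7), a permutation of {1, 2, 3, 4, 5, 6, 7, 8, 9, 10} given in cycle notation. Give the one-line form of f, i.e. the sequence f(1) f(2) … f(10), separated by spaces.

Image by image: 1→6, 2→1, 3→4, 4→2, 5→10, 6→5, 7→7, 8→3, 9→8, 10→9.
Listing these in domain order gives 6 1 4 2 10 5 7 3 8 9.

6 1 4 2 10 5 7 3 8 9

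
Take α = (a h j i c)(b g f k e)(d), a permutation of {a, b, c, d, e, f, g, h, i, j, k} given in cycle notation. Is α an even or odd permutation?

The cycle lengths are 5, 5, 1.
A cycle of length ℓ contributes ℓ−1 transpositions, so α is a product of 4 + 4 = 8 transpositions — even.

even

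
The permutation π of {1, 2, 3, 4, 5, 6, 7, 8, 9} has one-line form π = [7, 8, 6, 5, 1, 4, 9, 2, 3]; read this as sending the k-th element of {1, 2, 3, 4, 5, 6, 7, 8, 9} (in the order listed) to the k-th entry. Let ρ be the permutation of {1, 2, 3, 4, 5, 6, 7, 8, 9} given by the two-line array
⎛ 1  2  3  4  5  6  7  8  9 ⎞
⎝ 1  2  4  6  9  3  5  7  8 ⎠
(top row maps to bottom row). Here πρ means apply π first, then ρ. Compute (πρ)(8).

(πρ)(8) = ρ(π(8)). π(8) = 2, then ρ(2) = 2. So (πρ)(8) = 2.

2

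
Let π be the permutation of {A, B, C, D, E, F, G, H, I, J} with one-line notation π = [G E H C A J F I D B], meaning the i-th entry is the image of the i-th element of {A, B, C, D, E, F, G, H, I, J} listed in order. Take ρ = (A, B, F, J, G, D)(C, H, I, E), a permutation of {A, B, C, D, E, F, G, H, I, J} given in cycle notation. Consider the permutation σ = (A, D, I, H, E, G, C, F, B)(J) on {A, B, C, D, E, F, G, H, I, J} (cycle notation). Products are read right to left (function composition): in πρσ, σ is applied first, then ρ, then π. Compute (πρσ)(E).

Apply the permutations in order: σ(E) = G, then ρ(G) = D, then π(D) = C. So (πρσ)(E) = C.

C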